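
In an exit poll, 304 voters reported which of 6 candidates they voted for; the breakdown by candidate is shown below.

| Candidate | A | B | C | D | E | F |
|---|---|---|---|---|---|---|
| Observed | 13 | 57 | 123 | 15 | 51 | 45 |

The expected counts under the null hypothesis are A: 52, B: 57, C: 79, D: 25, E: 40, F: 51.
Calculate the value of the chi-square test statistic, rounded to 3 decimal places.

61.487

χ² = (13−52)²/52 + (57−57)²/57 + (123−79)²/79 + (15−25)²/25 + (51−40)²/40 + (45−51)²/51
   = 29.2500 + 0.0000 + 24.5063 + 4.0000 + 3.0250 + 0.7059
Sum = 61.487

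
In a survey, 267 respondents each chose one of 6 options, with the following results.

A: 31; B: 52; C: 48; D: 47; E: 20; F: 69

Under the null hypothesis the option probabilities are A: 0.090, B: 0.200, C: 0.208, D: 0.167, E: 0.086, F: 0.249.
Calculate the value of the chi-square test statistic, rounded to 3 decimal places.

Expected counts E_i = n·p_i: 267×0.090 = 24.03, 267×0.200 = 53.4, 267×0.208 = 55.536, 267×0.167 = 44.589, 267×0.086 = 22.962, 267×0.249 = 66.483.
cat         O        E   (O−E)²/E
A          31    24.03     2.0217
B          52     53.4     0.0367
C          48   55.536     1.0226
D          47   44.589     0.1304
E          20   22.962     0.3821
F          69   66.483     0.0953
Sum = 3.689

3.689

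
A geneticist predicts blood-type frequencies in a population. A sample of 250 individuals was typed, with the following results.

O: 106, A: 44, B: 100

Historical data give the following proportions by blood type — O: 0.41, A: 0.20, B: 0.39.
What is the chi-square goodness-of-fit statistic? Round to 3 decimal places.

Expected counts E_i = n·p_i: 250×0.41 = 102.5, 250×0.20 = 50, 250×0.39 = 97.5.
O: (106 − 102.5)²/102.5 = 12.25/102.5 = 0.1195
A: (44 − 50)²/50 = 36/50 = 0.7200
B: (100 − 97.5)²/97.5 = 6.25/97.5 = 0.0641
Sum = 0.904

0.904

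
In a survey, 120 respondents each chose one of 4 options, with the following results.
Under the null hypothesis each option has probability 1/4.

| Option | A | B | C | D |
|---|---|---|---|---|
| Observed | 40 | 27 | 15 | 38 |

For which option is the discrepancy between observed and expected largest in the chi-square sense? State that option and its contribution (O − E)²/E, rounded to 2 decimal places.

Under H₀ each category has probability 1/4, so each expected count is 120/4 = 30.
cat         O        E   (O−E)²/E
A          40       30      3.333
B          27       30      0.300
C          15       30      7.500
D          38       30      2.133
The largest term is for C: 7.50.

C, 7.50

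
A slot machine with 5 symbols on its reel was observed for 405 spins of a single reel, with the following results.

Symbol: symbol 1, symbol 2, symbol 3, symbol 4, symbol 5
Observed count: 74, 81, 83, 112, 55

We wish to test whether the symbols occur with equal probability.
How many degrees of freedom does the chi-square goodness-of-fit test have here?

There are k = 5 categories and no parameters were estimated from the data, so df = 5 − 1 = 4.

4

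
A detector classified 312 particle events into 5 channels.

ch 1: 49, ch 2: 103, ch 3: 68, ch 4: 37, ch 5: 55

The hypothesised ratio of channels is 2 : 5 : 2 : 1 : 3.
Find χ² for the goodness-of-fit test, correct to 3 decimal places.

Ratio total = 13. Expected counts: 312×2/13 = 48, 312×5/13 = 120, 312×2/13 = 48, 312×1/13 = 24, 312×3/13 = 72.
χ² = (49−48)²/48 + (103−120)²/120 + (68−48)²/48 + (37−24)²/24 + (55−72)²/72
   = 0.0208 + 2.4083 + 8.3333 + 7.0417 + 4.0139
Sum = 21.818

21.818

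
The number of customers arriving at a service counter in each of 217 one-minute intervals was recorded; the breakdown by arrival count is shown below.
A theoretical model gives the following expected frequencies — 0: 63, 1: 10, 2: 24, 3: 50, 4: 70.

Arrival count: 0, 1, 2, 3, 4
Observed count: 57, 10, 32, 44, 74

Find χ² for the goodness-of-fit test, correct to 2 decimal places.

4.19

cat         O        E   (O−E)²/E
0          57       63      0.571
1          10       10      0.000
2          32       24      2.667
3          44       50      0.720
4          74       70      0.229
Sum = 4.19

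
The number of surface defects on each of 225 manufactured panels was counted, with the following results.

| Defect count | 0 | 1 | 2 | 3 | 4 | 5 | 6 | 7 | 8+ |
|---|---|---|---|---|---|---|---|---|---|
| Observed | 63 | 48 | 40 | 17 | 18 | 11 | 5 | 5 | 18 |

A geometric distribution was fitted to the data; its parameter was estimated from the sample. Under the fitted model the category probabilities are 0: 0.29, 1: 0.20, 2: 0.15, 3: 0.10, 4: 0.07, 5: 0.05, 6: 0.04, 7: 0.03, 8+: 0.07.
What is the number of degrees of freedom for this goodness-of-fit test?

There are k = 9 categories and 1 parameter estimated from the data, so df = 9 − 1 − 1 = 7.

7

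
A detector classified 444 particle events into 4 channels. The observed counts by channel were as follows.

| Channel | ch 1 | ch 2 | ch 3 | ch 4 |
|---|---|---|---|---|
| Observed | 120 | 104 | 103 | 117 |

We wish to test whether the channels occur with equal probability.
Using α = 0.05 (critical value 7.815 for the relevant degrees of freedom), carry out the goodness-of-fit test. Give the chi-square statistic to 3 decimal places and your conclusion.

Expected count for each of the 4 categories: 444/4 = 111.
χ² = (120−111)²/111 + (104−111)²/111 + (103−111)²/111 + (117−111)²/111
   = 0.7297 + 0.4414 + 0.5766 + 0.3243
Sum = 2.072
df = 3. Since 2.072 < 7.815, we do not reject H₀.

2.072; do not reject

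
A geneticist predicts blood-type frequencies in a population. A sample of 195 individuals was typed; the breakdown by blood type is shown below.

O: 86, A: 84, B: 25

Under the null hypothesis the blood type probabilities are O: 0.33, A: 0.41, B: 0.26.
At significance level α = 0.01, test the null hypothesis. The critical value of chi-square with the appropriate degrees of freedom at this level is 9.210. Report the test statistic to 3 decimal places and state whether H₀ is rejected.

Expected counts E_i = n·p_i: 195×0.33 = 64.35, 195×0.41 = 79.95, 195×0.26 = 50.7.
χ² = (86−64.35)²/64.35 + (84−79.95)²/79.95 + (25−50.7)²/50.7
   = 7.2840 + 0.2052 + 13.0274
Sum = 20.517
df = 2. Since 20.517 > 9.210, we reject H₀.

20.517; reject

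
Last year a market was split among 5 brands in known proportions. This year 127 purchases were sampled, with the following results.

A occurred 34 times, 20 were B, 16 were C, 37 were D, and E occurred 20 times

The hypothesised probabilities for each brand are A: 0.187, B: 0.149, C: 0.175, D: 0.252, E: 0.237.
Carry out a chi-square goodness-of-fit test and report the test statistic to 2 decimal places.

Expected counts E_i = n·p_i: 127×0.187 = 23.749, 127×0.149 = 18.923, 127×0.175 = 22.225, 127×0.252 = 32.004, 127×0.237 = 30.099.
A: (34 − 23.749)²/23.749 = 105.083001/23.749 = 4.425
B: (20 − 18.923)²/18.923 = 1.159929/18.923 = 0.061
C: (16 − 22.225)²/22.225 = 38.750625/22.225 = 1.744
D: (37 − 32.004)²/32.004 = 24.960016/32.004 = 0.780
E: (20 − 30.099)²/30.099 = 101.989801/30.099 = 3.388
Sum = 10.40

10.40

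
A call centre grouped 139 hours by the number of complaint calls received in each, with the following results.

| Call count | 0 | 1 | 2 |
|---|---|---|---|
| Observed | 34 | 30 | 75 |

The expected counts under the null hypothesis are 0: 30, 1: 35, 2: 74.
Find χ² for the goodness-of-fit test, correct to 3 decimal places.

χ² = (34−30)²/30 + (30−35)²/35 + (75−74)²/74
   = 0.5333 + 0.7143 + 0.0135
Sum = 1.261

1.261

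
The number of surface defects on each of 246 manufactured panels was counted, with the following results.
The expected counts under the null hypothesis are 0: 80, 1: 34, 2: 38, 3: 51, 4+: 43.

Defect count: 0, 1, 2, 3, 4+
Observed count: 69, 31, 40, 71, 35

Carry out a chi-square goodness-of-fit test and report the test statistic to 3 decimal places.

χ² = (69−80)²/80 + (31−34)²/34 + (40−38)²/38 + (71−51)²/51 + (35−43)²/43
   = 1.5125 + 0.2647 + 0.1053 + 7.8431 + 1.4884
Sum = 11.214

11.214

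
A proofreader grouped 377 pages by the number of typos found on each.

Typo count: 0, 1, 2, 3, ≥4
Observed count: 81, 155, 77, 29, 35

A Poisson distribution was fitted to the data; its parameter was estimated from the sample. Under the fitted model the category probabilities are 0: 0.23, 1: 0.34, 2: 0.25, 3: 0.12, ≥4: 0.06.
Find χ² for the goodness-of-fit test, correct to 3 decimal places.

21.750

Expected counts E_i = n·p_i: 377×0.23 = 86.71, 377×0.34 = 128.18, 377×0.25 = 94.25, 377×0.12 = 45.24, 377×0.06 = 22.62.
0: (81 − 86.71)²/86.71 = 32.6041/86.71 = 0.3760
1: (155 − 128.18)²/128.18 = 719.3124/128.18 = 5.6117
2: (77 − 94.25)²/94.25 = 297.5625/94.25 = 3.1572
3: (29 − 45.24)²/45.24 = 263.7376/45.24 = 5.8297
≥4: (35 − 22.62)²/22.62 = 153.2644/22.62 = 6.7756
Sum = 21.750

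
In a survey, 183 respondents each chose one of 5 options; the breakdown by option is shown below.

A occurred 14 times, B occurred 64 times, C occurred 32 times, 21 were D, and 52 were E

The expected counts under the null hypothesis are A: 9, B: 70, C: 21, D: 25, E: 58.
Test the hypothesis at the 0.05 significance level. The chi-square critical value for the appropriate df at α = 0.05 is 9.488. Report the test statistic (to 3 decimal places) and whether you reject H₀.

10.315; reject

A: (14 − 9)²/9 = 25/9 = 2.7778
B: (64 − 70)²/70 = 36/70 = 0.5143
C: (32 − 21)²/21 = 121/21 = 5.7619
D: (21 − 25)²/25 = 16/25 = 0.6400
E: (52 − 58)²/58 = 36/58 = 0.6207
Sum = 10.315
df = 4. Since 10.315 > 9.488, we reject H₀.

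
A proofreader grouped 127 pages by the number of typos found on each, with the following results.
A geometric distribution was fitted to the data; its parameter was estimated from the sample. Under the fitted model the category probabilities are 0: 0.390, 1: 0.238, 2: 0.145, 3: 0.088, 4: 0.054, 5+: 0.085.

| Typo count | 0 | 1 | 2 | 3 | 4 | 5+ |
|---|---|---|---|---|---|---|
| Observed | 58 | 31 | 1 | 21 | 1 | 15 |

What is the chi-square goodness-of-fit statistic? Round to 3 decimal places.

Expected counts E_i = n·p_i: 127×0.390 = 49.53, 127×0.238 = 30.226, 127×0.145 = 18.415, 127×0.088 = 11.176, 127×0.054 = 6.858, 127×0.085 = 10.795.
χ² = (58−49.53)²/49.53 + (31−30.226)²/30.226 + (1−18.415)²/18.415 + (21−11.176)²/11.176 + (1−6.858)²/6.858 + (15−10.795)²/10.795
   = 1.4484 + 0.0198 + 16.4693 + 8.6356 + 5.0038 + 1.6380
Sum = 33.215

33.215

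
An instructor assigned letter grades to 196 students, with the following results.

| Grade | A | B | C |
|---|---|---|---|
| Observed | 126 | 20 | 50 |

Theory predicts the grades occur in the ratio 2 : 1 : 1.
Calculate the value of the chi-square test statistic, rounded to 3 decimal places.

Ratio total = 4. Expected counts: 196×2/4 = 98, 196×1/4 = 49, 196×1/4 = 49.
cat         O        E   (O−E)²/E
A         126       98     8.0000
B          20       49    17.1633
C          50       49     0.0204
Sum = 25.184

25.184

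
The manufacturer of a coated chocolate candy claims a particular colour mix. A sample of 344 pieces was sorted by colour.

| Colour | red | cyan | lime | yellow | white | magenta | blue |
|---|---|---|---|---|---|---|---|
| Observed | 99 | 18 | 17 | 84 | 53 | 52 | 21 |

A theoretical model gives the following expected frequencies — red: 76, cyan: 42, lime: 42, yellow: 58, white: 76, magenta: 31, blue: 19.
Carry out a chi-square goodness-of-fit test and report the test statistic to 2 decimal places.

68.61

cat          O        E   (O−E)²/E
red         99       76      6.961
cyan        18       42     13.714
lime        17       42     14.881
yellow      84       58     11.655
white       53       76      6.961
magenta     52       31     14.226
blue        21       19      0.211
Sum = 68.61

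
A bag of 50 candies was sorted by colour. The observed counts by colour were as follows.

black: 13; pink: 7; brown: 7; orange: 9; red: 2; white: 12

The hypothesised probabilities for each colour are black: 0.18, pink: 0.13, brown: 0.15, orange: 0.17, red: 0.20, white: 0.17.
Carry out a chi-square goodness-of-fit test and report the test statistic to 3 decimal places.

9.720

Expected counts E_i = n·p_i: 50×0.18 = 9, 50×0.13 = 6.5, 50×0.15 = 7.5, 50×0.17 = 8.5, 50×0.20 = 10, 50×0.17 = 8.5.
cat         O        E   (O−E)²/E
black      13        9     1.7778
pink        7      6.5     0.0385
brown       7      7.5     0.0333
orange      9      8.5     0.0294
red         2       10     6.4000
white      12      8.5     1.4412
Sum = 9.720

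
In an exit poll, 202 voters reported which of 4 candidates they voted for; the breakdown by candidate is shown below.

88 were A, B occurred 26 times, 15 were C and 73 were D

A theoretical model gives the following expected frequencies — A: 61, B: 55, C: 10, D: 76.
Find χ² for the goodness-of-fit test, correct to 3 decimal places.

cat         O        E   (O−E)²/E
A          88       61    11.9508
B          26       55    15.2909
C          15       10     2.5000
D          73       76     0.1184
Sum = 29.860

29.860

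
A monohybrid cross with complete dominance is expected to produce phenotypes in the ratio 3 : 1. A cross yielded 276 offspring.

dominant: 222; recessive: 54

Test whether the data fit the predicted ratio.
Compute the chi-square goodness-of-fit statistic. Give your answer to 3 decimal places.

4.348

Ratio total = 4. Expected counts: 276×3/4 = 207, 276×1/4 = 69.
dominant: (222 − 207)²/207 = 225/207 = 1.0870
recessive: (54 − 69)²/69 = 225/69 = 3.2609
Sum = 4.348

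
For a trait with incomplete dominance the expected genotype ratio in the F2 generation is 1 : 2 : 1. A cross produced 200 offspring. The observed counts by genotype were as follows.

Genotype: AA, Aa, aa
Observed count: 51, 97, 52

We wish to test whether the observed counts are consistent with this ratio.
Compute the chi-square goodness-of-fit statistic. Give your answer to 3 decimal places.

Ratio total = 4. Expected counts: 200×1/4 = 50, 200×2/4 = 100, 200×1/4 = 50.
cat         O        E   (O−E)²/E
AA         51       50     0.0200
Aa         97      100     0.0900
aa         52       50     0.0800
Sum = 0.190

0.190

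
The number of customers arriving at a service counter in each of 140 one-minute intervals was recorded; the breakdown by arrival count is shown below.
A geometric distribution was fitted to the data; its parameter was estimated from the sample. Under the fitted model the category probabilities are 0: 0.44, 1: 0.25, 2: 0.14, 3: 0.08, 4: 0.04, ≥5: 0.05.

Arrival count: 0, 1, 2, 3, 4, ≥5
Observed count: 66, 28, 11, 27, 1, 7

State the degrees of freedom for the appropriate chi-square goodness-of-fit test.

4

There are k = 6 categories and 1 parameter estimated from the data, so df = 6 − 1 − 1 = 4.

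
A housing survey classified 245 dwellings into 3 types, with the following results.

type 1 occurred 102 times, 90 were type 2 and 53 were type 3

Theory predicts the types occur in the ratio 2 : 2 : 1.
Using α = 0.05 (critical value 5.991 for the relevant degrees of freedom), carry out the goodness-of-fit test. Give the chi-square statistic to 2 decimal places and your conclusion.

Ratio total = 5. Expected counts: 245×2/5 = 98, 245×2/5 = 98, 245×1/5 = 49.
cat         O        E   (O−E)²/E
type 1    102       98      0.163
type 2     90       98      0.653
type 3     53       49      0.327
Sum = 1.14
df = 2. Since 1.14 < 5.991, we do not reject H₀.

1.14; do not reject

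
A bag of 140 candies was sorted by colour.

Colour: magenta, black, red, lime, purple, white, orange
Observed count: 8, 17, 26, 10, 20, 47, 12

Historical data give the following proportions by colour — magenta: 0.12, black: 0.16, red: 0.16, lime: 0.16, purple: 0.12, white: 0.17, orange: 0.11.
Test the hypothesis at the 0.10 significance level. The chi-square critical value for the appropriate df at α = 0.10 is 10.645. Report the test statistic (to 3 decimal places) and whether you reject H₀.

Expected counts E_i = n·p_i: 140×0.12 = 16.8, 140×0.16 = 22.4, 140×0.16 = 22.4, 140×0.16 = 22.4, 140×0.12 = 16.8, 140×0.17 = 23.8, 140×0.11 = 15.4.
cat          O        E   (O−E)²/E
magenta      8     16.8     4.6095
black       17     22.4     1.3018
red         26     22.4     0.5786
lime        10     22.4     6.8643
purple      20     16.8     0.6095
white       47     23.8    22.6151
orange      12     15.4     0.7506
Sum = 37.329
df = 6. Since 37.329 > 10.645, we reject H₀.

37.329; reject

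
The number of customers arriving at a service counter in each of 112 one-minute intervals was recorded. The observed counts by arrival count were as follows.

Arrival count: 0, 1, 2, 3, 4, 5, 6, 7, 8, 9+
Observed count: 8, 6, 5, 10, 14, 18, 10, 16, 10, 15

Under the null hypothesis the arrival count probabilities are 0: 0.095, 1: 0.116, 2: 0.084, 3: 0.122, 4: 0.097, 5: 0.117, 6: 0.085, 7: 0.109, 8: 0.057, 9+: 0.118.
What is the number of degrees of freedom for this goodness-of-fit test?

There are k = 10 categories and no parameters were estimated from the data, so df = 10 − 1 = 9.

9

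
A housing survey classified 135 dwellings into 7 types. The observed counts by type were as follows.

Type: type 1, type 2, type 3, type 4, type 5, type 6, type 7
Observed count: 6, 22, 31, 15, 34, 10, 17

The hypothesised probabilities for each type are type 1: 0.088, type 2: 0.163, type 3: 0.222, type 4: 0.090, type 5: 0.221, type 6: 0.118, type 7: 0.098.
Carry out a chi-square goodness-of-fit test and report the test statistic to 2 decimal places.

Expected counts E_i = n·p_i: 135×0.088 = 11.88, 135×0.163 = 22.005, 135×0.222 = 29.97, 135×0.090 = 12.15, 135×0.221 = 29.835, 135×0.118 = 15.93, 135×0.098 = 13.23.
χ² = (6−11.88)²/11.88 + (22−22.005)²/22.005 + (31−29.97)²/29.97 + (15−12.15)²/12.15 + (34−29.835)²/29.835 + (10−15.93)²/15.93 + (17−13.23)²/13.23
   = 2.910 + 0.000 + 0.035 + 0.669 + 0.581 + 2.207 + 1.074
Sum = 7.48

7.48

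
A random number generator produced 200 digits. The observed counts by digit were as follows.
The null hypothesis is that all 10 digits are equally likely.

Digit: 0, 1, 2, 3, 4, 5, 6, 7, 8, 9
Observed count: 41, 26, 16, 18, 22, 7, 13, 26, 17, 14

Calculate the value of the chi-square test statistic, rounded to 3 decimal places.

Expected count for each of the 10 categories: 200/10 = 20.
χ² = (41−20)²/20 + (26−20)²/20 + (16−20)²/20 + (18−20)²/20 + (22−20)²/20 + (7−20)²/20 + (13−20)²/20 + (26−20)²/20 + (17−20)²/20 + (14−20)²/20
   = 22.0500 + 1.8000 + 0.8000 + 0.2000 + 0.2000 + 8.4500 + 2.4500 + 1.8000 + 0.4500 + 1.8000
Sum = 40.000

40.000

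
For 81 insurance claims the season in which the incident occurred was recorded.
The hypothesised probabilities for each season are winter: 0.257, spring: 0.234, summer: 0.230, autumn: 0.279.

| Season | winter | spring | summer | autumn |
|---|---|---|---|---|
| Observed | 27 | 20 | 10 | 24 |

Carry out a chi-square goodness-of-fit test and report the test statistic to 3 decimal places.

5.979

Expected counts E_i = n·p_i: 81×0.257 = 20.817, 81×0.234 = 18.954, 81×0.230 = 18.63, 81×0.279 = 22.599.
χ² = (27−20.817)²/20.817 + (20−18.954)²/18.954 + (10−18.63)²/18.63 + (24−22.599)²/22.599
   = 1.8365 + 0.0577 + 3.9977 + 0.0869
Sum = 5.979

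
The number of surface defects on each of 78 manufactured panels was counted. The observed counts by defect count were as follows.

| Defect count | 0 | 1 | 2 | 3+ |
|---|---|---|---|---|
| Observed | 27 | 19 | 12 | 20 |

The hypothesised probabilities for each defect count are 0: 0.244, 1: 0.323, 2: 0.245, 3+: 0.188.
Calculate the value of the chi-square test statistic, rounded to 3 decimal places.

Expected counts E_i = n·p_i: 78×0.244 = 19.032, 78×0.323 = 25.194, 78×0.245 = 19.11, 78×0.188 = 14.664.
χ² = (27−19.032)²/19.032 + (19−25.194)²/25.194 + (12−19.11)²/19.11 + (20−14.664)²/14.664
   = 3.3359 + 1.5228 + 2.6453 + 1.9417
Sum = 9.446

9.446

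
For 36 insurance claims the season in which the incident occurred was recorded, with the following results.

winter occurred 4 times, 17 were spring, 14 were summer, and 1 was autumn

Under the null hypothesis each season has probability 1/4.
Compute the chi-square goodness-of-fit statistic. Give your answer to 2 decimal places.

19.78

Expected count for each of the 4 categories: 36/4 = 9.
χ² = (4−9)²/9 + (17−9)²/9 + (14−9)²/9 + (1−9)²/9
   = 2.778 + 7.111 + 2.778 + 7.111
Sum = 19.78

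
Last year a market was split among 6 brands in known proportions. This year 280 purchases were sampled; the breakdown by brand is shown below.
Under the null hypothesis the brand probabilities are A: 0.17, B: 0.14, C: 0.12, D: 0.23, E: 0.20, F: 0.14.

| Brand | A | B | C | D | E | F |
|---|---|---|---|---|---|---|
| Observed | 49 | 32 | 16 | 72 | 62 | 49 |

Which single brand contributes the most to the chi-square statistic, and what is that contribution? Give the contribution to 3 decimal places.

C, 9.219

Expected counts E_i = n·p_i: 280×0.17 = 47.6, 280×0.14 = 39.2, 280×0.12 = 33.6, 280×0.23 = 64.4, 280×0.20 = 56, 280×0.14 = 39.2.
cat         O        E   (O−E)²/E
A          49     47.6     0.0412
B          32     39.2     1.3224
C          16     33.6     9.2190
D          72     64.4     0.8969
E          62       56     0.6429
F          49     39.2     2.4500
The largest term is for C: 9.219.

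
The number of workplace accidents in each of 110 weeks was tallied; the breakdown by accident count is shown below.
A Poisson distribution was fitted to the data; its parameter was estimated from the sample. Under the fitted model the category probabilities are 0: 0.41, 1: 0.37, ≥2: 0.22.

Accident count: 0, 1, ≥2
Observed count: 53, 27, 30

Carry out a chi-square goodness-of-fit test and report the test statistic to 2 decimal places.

7.39

Expected counts E_i = n·p_i: 110×0.41 = 45.1, 110×0.37 = 40.7, 110×0.22 = 24.2.
cat         O        E   (O−E)²/E
0          53     45.1      1.384
1          27     40.7      4.612
≥2         30     24.2      1.390
Sum = 7.39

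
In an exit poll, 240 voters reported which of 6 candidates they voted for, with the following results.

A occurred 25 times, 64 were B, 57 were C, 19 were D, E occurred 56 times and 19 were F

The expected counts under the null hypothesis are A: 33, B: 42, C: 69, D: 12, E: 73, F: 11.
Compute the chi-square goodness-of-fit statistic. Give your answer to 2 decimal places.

cat         O        E   (O−E)²/E
A          25       33      1.939
B          64       42     11.524
C          57       69      2.087
D          19       12      4.083
E          56       73      3.959
F          19       11      5.818
Sum = 29.41

29.41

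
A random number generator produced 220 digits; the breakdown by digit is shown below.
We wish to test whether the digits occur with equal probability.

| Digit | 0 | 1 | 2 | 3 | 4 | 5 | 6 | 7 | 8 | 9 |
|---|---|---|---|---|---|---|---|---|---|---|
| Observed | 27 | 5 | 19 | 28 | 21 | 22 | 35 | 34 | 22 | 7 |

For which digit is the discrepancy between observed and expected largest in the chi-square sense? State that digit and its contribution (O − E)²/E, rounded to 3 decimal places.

Expected count for each of the 10 categories: 220/10 = 22.
0: (27 − 22)²/22 = 25/22 = 1.1364
1: (5 − 22)²/22 = 289/22 = 13.1364
2: (19 − 22)²/22 = 9/22 = 0.4091
3: (28 − 22)²/22 = 36/22 = 1.6364
4: (21 − 22)²/22 = 1/22 = 0.0455
5: (22 − 22)²/22 = 0/22 = 0.0000
6: (35 − 22)²/22 = 169/22 = 7.6818
7: (34 − 22)²/22 = 144/22 = 6.5455
8: (22 − 22)²/22 = 0/22 = 0.0000
9: (7 − 22)²/22 = 225/22 = 10.2273
The largest term is for 1: 13.136.

1, 13.136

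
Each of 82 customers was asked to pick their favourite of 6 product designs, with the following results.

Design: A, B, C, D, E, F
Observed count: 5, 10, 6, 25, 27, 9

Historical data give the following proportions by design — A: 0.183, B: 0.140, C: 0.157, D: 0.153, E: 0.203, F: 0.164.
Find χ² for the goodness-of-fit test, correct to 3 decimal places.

30.807

Expected counts E_i = n·p_i: 82×0.183 = 15.006, 82×0.140 = 11.48, 82×0.157 = 12.874, 82×0.153 = 12.546, 82×0.203 = 16.646, 82×0.164 = 13.448.
χ² = (5−15.006)²/15.006 + (10−11.48)²/11.48 + (6−12.874)²/12.874 + (25−12.546)²/12.546 + (27−16.646)²/16.646 + (9−13.448)²/13.448
   = 6.6720 + 0.1908 + 3.6703 + 12.3627 + 6.4403 + 1.4712
Sum = 30.807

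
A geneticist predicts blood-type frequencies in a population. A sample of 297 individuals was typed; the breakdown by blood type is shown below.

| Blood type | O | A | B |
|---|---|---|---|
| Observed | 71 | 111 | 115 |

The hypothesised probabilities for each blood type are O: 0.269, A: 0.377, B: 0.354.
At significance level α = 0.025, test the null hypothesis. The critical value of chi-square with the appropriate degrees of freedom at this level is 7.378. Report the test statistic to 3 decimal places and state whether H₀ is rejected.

1.923; do not reject

Expected counts E_i = n·p_i: 297×0.269 = 79.893, 297×0.377 = 111.969, 297×0.354 = 105.138.
χ² = (71−79.893)²/79.893 + (111−111.969)²/111.969 + (115−105.138)²/105.138
   = 0.9899 + 0.0084 + 0.9251
Sum = 1.923
df = 2. Since 1.923 < 7.378, we do not reject H₀.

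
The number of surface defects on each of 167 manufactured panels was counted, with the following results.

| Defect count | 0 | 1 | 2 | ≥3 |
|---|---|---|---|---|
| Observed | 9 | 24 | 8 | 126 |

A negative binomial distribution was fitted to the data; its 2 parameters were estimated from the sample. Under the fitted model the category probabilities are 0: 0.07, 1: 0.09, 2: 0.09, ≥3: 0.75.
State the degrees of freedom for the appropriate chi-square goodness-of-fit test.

There are k = 4 categories and 2 parameters estimated from the data, so df = 4 − 1 − 2 = 1.

1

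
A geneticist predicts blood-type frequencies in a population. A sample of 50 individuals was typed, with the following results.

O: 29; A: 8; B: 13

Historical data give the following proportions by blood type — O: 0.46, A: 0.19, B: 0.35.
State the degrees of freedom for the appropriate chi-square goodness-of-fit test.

2

There are k = 3 categories and no parameters were estimated from the data, so df = 3 − 1 = 2.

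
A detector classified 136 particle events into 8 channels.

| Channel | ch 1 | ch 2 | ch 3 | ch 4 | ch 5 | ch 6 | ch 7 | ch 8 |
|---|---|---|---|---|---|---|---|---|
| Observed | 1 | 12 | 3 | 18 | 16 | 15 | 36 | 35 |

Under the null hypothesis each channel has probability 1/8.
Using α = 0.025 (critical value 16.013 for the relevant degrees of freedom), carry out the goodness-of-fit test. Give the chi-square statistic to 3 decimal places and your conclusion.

68.706; reject

Under H₀ each category has probability 1/8, so each expected count is 136/8 = 17.
χ² = (1−17)²/17 + (12−17)²/17 + (3−17)²/17 + (18−17)²/17 + (16−17)²/17 + (15−17)²/17 + (36−17)²/17 + (35−17)²/17
   = 15.0588 + 1.4706 + 11.5294 + 0.0588 + 0.0588 + 0.2353 + 21.2353 + 19.0588
Sum = 68.706
df = 7. Since 68.706 > 16.013, we reject H₀.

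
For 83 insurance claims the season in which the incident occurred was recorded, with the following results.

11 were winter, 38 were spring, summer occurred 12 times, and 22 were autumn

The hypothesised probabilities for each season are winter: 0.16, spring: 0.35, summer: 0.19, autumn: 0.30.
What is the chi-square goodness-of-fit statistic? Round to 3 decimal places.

Expected counts E_i = n·p_i: 83×0.16 = 13.28, 83×0.35 = 29.05, 83×0.19 = 15.77, 83×0.30 = 24.9.
winter: (11 − 13.28)²/13.28 = 5.1984/13.28 = 0.3914
spring: (38 − 29.05)²/29.05 = 80.1025/29.05 = 2.7574
summer: (12 − 15.77)²/15.77 = 14.2129/15.77 = 0.9013
autumn: (22 − 24.9)²/24.9 = 8.41/24.9 = 0.3378
Sum = 4.388

4.388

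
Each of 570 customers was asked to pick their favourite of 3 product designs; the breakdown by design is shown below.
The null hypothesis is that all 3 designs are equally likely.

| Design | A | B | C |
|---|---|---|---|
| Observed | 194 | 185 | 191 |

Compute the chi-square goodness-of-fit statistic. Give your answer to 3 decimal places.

Expected count for each of the 3 categories: 570/3 = 190.
A: (194 − 190)²/190 = 16/190 = 0.0842
B: (185 − 190)²/190 = 25/190 = 0.1316
C: (191 − 190)²/190 = 1/190 = 0.0053
Sum = 0.221

0.221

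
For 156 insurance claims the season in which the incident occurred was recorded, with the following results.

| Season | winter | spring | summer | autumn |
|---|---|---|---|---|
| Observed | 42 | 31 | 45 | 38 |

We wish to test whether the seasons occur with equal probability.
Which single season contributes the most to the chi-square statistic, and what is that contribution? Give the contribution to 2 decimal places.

Under H₀ each category has probability 1/4, so each expected count is 156/4 = 39.
χ² = (42−39)²/39 + (31−39)²/39 + (45−39)²/39 + (38−39)²/39
   = 0.231 + 1.641 + 0.923 + 0.026
The largest term is for spring: 1.64.

spring, 1.64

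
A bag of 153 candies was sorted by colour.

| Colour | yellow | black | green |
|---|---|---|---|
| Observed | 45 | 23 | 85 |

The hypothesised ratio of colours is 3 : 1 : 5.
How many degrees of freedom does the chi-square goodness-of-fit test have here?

There are k = 3 categories and no parameters were estimated from the data, so df = 3 − 1 = 2.

2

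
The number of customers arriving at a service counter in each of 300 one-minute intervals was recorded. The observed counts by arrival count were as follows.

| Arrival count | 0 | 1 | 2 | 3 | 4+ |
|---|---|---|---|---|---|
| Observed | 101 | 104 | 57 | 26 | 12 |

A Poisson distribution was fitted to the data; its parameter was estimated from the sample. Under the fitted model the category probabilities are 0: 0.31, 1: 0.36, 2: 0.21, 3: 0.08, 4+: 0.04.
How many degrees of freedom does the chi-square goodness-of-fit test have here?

3

There are k = 5 categories and 1 parameter estimated from the data, so df = 5 − 1 − 1 = 3.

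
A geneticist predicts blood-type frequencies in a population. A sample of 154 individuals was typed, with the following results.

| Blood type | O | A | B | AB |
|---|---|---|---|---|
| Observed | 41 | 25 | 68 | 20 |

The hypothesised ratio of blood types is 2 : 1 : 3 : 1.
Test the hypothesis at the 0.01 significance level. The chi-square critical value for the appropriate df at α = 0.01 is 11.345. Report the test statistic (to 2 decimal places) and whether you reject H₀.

Ratio total = 7. Expected counts: 154×2/7 = 44, 154×1/7 = 22, 154×3/7 = 66, 154×1/7 = 22.
cat         O        E   (O−E)²/E
O          41       44      0.205
A          25       22      0.409
B          68       66      0.061
AB         20       22      0.182
Sum = 0.86
df = 3. Since 0.86 < 11.345, we do not reject H₀.

0.86; do not reject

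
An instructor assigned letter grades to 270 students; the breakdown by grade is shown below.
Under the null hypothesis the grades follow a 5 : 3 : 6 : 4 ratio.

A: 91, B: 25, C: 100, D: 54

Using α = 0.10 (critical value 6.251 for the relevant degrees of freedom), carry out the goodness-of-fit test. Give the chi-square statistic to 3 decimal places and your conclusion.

Ratio total = 18. Expected counts: 270×5/18 = 75, 270×3/18 = 45, 270×6/18 = 90, 270×4/18 = 60.
cat         O        E   (O−E)²/E
A          91       75     3.4133
B          25       45     8.8889
C         100       90     1.1111
D          54       60     0.6000
Sum = 14.013
df = 3. Since 14.013 > 6.251, we reject H₀.

14.013; reject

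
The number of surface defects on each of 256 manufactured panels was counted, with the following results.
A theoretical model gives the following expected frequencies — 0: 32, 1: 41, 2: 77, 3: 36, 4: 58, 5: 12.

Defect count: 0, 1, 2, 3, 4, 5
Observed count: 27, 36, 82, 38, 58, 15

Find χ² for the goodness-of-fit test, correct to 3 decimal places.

2.577

χ² = (27−32)²/32 + (36−41)²/41 + (82−77)²/77 + (38−36)²/36 + (58−58)²/58 + (15−12)²/12
   = 0.7813 + 0.6098 + 0.3247 + 0.1111 + 0.0000 + 0.7500
Sum = 2.577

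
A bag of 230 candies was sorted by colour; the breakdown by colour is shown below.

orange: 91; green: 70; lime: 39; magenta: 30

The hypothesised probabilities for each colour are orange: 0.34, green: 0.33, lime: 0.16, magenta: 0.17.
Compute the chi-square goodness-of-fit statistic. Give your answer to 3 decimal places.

4.803

Expected counts E_i = n·p_i: 230×0.34 = 78.2, 230×0.33 = 75.9, 230×0.16 = 36.8, 230×0.17 = 39.1.
cat          O        E   (O−E)²/E
orange      91     78.2     2.0951
green       70     75.9     0.4586
lime        39     36.8     0.1315
magenta     30     39.1     2.1179
Sum = 4.803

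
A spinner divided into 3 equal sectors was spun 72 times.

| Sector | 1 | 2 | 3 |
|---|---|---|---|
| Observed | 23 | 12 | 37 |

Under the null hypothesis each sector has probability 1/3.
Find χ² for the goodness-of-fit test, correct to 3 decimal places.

13.083

Under H₀ each category has probability 1/3, so each expected count is 72/3 = 24.
χ² = (23−24)²/24 + (12−24)²/24 + (37−24)²/24
   = 0.0417 + 6.0000 + 7.0417
Sum = 13.083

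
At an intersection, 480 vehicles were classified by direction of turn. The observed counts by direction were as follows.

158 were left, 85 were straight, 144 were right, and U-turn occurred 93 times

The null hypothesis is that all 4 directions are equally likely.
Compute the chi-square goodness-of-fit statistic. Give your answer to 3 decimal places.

Under H₀ each category has probability 1/4, so each expected count is 480/4 = 120.
χ² = (158−120)²/120 + (85−120)²/120 + (144−120)²/120 + (93−120)²/120
   = 12.0333 + 10.2083 + 4.8000 + 6.0750
Sum = 33.117

33.117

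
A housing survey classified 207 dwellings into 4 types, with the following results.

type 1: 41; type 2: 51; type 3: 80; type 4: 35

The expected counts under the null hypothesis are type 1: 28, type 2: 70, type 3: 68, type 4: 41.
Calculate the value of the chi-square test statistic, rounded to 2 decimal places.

cat         O        E   (O−E)²/E
type 1     41       28      6.036
type 2     51       70      5.157
type 3     80       68      2.118
type 4     35       41      0.878
Sum = 14.19

14.19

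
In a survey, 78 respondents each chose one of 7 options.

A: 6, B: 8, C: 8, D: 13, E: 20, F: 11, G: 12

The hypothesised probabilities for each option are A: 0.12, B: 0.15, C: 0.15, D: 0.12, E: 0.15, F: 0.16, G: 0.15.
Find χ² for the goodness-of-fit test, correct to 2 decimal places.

11.03

Expected counts E_i = n·p_i: 78×0.12 = 9.36, 78×0.15 = 11.7, 78×0.15 = 11.7, 78×0.12 = 9.36, 78×0.15 = 11.7, 78×0.16 = 12.48, 78×0.15 = 11.7.
cat         O        E   (O−E)²/E
A           6     9.36      1.206
B           8     11.7      1.170
C           8     11.7      1.170
D          13     9.36      1.416
E          20     11.7      5.888
F          11    12.48      0.176
G          12     11.7      0.008
Sum = 11.03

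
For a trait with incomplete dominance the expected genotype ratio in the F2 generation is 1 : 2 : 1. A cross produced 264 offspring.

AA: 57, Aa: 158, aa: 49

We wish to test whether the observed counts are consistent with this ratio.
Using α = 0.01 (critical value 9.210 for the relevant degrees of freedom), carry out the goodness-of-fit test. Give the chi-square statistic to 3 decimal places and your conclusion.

Ratio total = 4. Expected counts: 264×1/4 = 66, 264×2/4 = 132, 264×1/4 = 66.
χ² = (57−66)²/66 + (158−132)²/132 + (49−66)²/66
   = 1.2273 + 5.1212 + 4.3788
Sum = 10.727
df = 2. Since 10.727 > 9.210, we reject H₀.

10.727; reject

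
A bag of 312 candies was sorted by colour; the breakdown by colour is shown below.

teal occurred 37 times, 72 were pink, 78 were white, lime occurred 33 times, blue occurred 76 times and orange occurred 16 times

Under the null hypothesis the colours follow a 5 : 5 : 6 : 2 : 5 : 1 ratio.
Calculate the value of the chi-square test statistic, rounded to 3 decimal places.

17.254

Ratio total = 24. Expected counts: 312×5/24 = 65, 312×5/24 = 65, 312×6/24 = 78, 312×2/24 = 26, 312×5/24 = 65, 312×1/24 = 13.
χ² = (37−65)²/65 + (72−65)²/65 + (78−78)²/78 + (33−26)²/26 + (76−65)²/65 + (16−13)²/13
   = 12.0615 + 0.7538 + 0.0000 + 1.8846 + 1.8615 + 0.6923
Sum = 17.254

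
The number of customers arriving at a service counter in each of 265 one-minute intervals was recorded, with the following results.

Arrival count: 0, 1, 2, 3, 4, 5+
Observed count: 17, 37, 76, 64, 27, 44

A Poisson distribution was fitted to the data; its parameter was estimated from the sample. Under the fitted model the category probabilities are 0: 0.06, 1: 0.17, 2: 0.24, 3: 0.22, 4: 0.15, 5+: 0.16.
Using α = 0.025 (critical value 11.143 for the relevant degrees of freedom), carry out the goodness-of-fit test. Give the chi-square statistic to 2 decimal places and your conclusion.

Expected counts E_i = n·p_i: 265×0.06 = 15.9, 265×0.17 = 45.05, 265×0.24 = 63.6, 265×0.22 = 58.3, 265×0.15 = 39.75, 265×0.16 = 42.4.
0: (17 − 15.9)²/15.9 = 1.21/15.9 = 0.076
1: (37 − 45.05)²/45.05 = 64.8025/45.05 = 1.438
2: (76 − 63.6)²/63.6 = 153.76/63.6 = 2.418
3: (64 − 58.3)²/58.3 = 32.49/58.3 = 0.557
4: (27 − 39.75)²/39.75 = 162.5625/39.75 = 4.090
5+: (44 − 42.4)²/42.4 = 2.56/42.4 = 0.060
Sum = 8.64
df = 4. Since 8.64 < 11.143, we do not reject H₀.

8.64; do not reject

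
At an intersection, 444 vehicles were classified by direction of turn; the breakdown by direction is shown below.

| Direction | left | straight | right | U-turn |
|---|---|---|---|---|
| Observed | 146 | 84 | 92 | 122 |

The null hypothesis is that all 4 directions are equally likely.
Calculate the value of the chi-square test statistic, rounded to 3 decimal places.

21.946

Expected count for each of the 4 categories: 444/4 = 111.
left: (146 − 111)²/111 = 1225/111 = 11.0360
straight: (84 − 111)²/111 = 729/111 = 6.5676
right: (92 − 111)²/111 = 361/111 = 3.2523
U-turn: (122 − 111)²/111 = 121/111 = 1.0901
Sum = 21.946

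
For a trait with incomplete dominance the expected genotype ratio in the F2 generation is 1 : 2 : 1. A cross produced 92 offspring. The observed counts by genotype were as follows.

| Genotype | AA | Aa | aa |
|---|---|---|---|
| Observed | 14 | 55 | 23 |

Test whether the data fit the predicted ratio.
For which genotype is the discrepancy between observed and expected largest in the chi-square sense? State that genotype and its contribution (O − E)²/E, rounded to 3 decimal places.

AA, 3.522

Ratio total = 4. Expected counts: 92×1/4 = 23, 92×2/4 = 46, 92×1/4 = 23.
cat         O        E   (O−E)²/E
AA         14       23     3.5217
Aa         55       46     1.7609
aa         23       23     0.0000
The largest term is for AA: 3.522.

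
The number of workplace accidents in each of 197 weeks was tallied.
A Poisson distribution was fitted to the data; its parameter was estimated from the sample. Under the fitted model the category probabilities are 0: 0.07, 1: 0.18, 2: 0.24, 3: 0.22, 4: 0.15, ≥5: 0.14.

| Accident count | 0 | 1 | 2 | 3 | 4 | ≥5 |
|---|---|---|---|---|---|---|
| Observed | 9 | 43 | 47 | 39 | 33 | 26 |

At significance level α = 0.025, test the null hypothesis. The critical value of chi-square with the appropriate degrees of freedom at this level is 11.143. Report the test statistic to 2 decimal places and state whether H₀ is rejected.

Expected counts E_i = n·p_i: 197×0.07 = 13.79, 197×0.18 = 35.46, 197×0.24 = 47.28, 197×0.22 = 43.34, 197×0.15 = 29.55, 197×0.14 = 27.58.
χ² = (9−13.79)²/13.79 + (43−35.46)²/35.46 + (47−47.28)²/47.28 + (39−43.34)²/43.34 + (33−29.55)²/29.55 + (26−27.58)²/27.58
   = 1.664 + 1.603 + 0.002 + 0.435 + 0.403 + 0.091
Sum = 4.20
df = 4. Since 4.20 < 11.143, we do not reject H₀.

4.20; do not reject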